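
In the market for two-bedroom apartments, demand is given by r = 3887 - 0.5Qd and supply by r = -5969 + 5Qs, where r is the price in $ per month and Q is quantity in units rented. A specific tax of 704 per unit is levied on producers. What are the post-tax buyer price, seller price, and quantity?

In direct form, Qd = 7774 - 2r and Qs = 1193.8 + 0.2r.
Producers keep r_s = r_b - 704 per unit, so supply in terms of the buyer price is Qs = 1053 + 0.2r_b.
Equate demand and the shifted supply: 7774 - 2r_b = 1053 + 0.2r_b, giving 2.2r_b = 6721, so r_b = 3055.
So r_s = 2351 and the quantity traded is Q = 7774 - 2(3055) = 1664.

r_b = 3055, r_s = 2351, Q = 1664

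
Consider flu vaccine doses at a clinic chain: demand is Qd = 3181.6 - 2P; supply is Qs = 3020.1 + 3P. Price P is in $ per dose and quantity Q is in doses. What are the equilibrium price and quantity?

P* = 32.3, Q* = 3117

Equating demand and supply, 3181.6 - 2P = 3020.1 + 3P gives 5P = 161.5, so P* = 32.3.
From the demand curve, Q* = 3181.6 - 2(32.3) = 3117.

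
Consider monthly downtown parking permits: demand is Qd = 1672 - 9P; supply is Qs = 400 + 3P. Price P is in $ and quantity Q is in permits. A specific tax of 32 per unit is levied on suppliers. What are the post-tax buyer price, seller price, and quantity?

Suppliers keep P_s = P_b - 32 per unit, so supply in terms of the buyer price is Qs = 304 + 3P_b.
Equate demand and the shifted supply: 1672 - 9P_b = 304 + 3P_b, giving 12P_b = 1368, so P_b = 114.
Then P_s = 114 - 32 = 82 and Q = 1672 - 9(114) = 646.

P_b = 114, P_s = 82, Q = 646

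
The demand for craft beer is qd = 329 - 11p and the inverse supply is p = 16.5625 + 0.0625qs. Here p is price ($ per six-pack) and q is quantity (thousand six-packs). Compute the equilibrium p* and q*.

p* = 22, q* = 87

In direct form, qs = -265 + 16p.
Equating demand and supply, 329 - 11p = -265 + 16p gives 27p = 594, so p* = 22.
Substitute back: q* = 329 - 11(22) = 87.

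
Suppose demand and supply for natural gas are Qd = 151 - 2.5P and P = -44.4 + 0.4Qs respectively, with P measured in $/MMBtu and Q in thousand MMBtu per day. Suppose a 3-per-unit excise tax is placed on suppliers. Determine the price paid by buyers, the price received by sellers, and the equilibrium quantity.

P_b = 9.5, P_s = 6.5, Q = 127.25

Solving each curve for Q: Qs = 111 + 2.5P.
Suppliers keep P_s = P_b - 3 per unit, so supply in terms of the buyer price is Qs = 103.5 + 2.5P_b.
Market clearing requires 151 - 2.5P_b = 103.5 + 2.5P_b; hence 47.5 = 5P_b and P_b = 9.5.
So P_s = 6.5 and the quantity traded is Q = 151 - 2.5(9.5) = 127.25.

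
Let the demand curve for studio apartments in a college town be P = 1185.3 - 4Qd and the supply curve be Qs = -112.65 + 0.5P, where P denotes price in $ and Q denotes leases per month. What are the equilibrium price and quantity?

P* = 545.3, Q* = 160

Solving each curve for Q: Qd = 296.325 - 0.25P.
The market clears where 296.325 - 0.25P = -112.65 + 0.5P. Rearranging, 0.75P = 408.975, hence P* = 545.3.
From the demand curve, Q* = 296.325 - 0.25(545.3) = 160.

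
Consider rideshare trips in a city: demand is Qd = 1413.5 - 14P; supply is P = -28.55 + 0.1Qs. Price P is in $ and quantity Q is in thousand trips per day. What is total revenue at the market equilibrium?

Inverting to quantity form: Qs = 285.5 + 10P.
The market clears where 1413.5 - 14P = 285.5 + 10P. Rearranging, 24P = 1128, hence P* = 47.
From the demand curve, Q* = 1413.5 - 14(47) = 755.5.
Total revenue = P* × Q* = 47 × 755.5 = 35508.5.

Total revenue = 35508.5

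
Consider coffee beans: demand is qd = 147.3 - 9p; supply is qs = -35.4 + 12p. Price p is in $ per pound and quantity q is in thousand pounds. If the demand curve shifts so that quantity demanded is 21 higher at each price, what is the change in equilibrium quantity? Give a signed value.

Equating demand and supply, 147.3 - 9p = -35.4 + 12p gives 21p = 182.7, so p* = 8.7.
Substitute back: q* = 147.3 - 9(8.7) = 69.
After the shift, demand is qd = 168.3 - 9p.
Re-solving, 21p = 203.7 gives p = 9.7 and q = 81.
Δq = 81 - 69 = 12.

Δq = 12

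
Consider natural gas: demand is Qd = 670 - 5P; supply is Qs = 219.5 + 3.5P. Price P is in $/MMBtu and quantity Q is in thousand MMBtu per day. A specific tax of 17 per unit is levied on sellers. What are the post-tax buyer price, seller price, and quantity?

P_b = 60, P_s = 43, Q = 370

Sellers keep P_s = P_b - 17 per unit, so supply in terms of the buyer price is Qs = 160 + 3.5P_b.
Market clearing requires 670 - 5P_b = 160 + 3.5P_b; hence 510 = 8.5P_b and P_b = 60.
Then P_s = 60 - 17 = 43 and Q = 670 - 5(60) = 370.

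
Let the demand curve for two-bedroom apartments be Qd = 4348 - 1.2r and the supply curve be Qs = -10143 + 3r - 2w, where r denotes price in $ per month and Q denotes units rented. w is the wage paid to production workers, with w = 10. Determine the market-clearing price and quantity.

With w = 10, supply is Qs = -10163 + 3r.
Equating demand and supply, 4348 - 1.2r = -10163 + 3r gives 4.2r = 14511, so r* = 3455.
Plugging r* into demand: Q* = 4348 - 1.2(3455) = 202.

r* = 3455, Q* = 202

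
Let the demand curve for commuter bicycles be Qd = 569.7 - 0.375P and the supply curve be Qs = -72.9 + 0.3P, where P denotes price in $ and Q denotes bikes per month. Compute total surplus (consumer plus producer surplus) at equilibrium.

Total surplus = 135723.87

The market clears where 569.7 - 0.375P = -72.9 + 0.3P. Rearranging, 0.675P = 642.6, hence P* = 952.
Substitute back: Q* = 569.7 - 0.375(952) = 212.7.
Demand choke price = 1519.2; supply choke price = 243. CS = ½(1519.2 - 952)(212.7) = 60321.72; PS = ½(952 - 243)(212.7) = 75402.15. Total surplus = 135723.87.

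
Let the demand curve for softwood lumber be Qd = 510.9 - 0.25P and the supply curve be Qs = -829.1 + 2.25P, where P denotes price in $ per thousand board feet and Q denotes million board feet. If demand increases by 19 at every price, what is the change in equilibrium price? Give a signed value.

ΔP = 7.6

Equating demand and supply, 510.9 - 0.25P = -829.1 + 2.25P gives 2.5P = 1340, so P* = 536.
From the demand curve, Q* = 510.9 - 0.25(536) = 376.9.
After the shift, demand is Qd = 529.9 - 0.25P.
The new intersection has 1359 = 2.5P, i.e. P = 543.6, Q = 394.
ΔP = 543.6 - 536 = 7.6.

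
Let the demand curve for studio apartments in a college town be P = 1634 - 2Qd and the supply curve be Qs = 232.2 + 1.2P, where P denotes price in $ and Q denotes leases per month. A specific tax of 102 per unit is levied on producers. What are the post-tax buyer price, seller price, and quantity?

P_b = 416, P_s = 314, Q = 609

Rewriting in direct form: Qd = 817 - 0.5P.
With a tax of 102 on producers, they supply based on the net price P_s = P_b - 102, so Qs = 109.8 + 1.2P_b.
Equate demand and the shifted supply: 817 - 0.5P_b = 109.8 + 1.2P_b, giving 1.7P_b = 707.2, so P_b = 416.
Then P_s = 416 - 102 = 314 and Q = 817 - 0.5(416) = 609.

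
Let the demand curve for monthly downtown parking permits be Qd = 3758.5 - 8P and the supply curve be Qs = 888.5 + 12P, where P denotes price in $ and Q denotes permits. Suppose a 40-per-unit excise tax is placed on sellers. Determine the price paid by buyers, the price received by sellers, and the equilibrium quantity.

P_b = 167.5, P_s = 127.5, Q = 2418.5

Sellers keep P_s = P_b - 40 per unit, so supply in terms of the buyer price is Qs = 408.5 + 12P_b.
Equate demand and the shifted supply: 3758.5 - 8P_b = 408.5 + 12P_b, giving 20P_b = 3350, so P_b = 167.5.
So P_s = 127.5 and the quantity traded is Q = 3758.5 - 8(167.5) = 2418.5.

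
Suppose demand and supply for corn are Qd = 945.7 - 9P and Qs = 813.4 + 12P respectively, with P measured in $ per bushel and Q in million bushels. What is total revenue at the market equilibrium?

Set Qd = Qs: 945.7 - 9P = 813.4 + 12P, so 132.3 = 21P and P* = 6.3.
Plugging P* into demand: Q* = 945.7 - 9(6.3) = 889.
Total revenue = P* × Q* = 6.3 × 889 = 5600.7.

Total revenue = 5600.7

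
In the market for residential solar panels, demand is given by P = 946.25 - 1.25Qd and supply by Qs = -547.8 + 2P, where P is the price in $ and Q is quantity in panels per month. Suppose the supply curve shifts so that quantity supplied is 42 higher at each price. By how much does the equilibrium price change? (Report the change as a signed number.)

ΔP = -15

Solving each curve for Q: Qd = 757 - 0.8P.
Set Qd = Qs: 757 - 0.8P = -547.8 + 2P, so 1304.8 = 2.8P and P* = 466.
Substitute back: Q* = 757 - 0.8(466) = 384.2.
After the shift, supply is Qs = -505.8 + 2P.
New equilibrium: 1262.8 = 2.8P, so P = 451 and Q = 396.2.
ΔP = 451 - 466 = -15.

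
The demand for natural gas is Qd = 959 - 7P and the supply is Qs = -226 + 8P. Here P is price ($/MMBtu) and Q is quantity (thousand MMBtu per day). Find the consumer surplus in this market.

Equating demand and supply, 959 - 7P = -226 + 8P gives 15P = 1185, so P* = 79.
From the demand curve, Q* = 959 - 7(79) = 406.
Demand choke price (Qd = 0): P = 959/7 = 137. Consumer surplus = ½ × (137 - 79) × 406 = 11774.

Consumer surplus = 11774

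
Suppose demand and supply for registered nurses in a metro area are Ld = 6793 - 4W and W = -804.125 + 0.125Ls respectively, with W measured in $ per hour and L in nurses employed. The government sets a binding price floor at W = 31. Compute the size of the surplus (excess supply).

Rewriting in direct form: Ls = 6433 + 8W.
At W = 31: Ld = 6669 and Ls = 6681.
Surplus = Ls - Ld = 6681 - 6669 = 12.

Surplus = 12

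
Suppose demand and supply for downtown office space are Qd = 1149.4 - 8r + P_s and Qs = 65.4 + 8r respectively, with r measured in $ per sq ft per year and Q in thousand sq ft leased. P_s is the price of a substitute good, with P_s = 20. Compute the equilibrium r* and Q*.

r* = 69, Q* = 617.4

With P_s = 20, demand is Qd = 1169.4 - 8r.
The market clears where 1169.4 - 8r = 65.4 + 8r. Rearranging, 16r = 1104, hence r* = 69.
Substitute back: Q* = 1169.4 - 8(69) = 617.4.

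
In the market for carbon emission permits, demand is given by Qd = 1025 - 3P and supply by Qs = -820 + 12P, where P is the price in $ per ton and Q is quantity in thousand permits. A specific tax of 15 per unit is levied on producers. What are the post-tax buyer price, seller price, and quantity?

Producers keep P_s = P_b - 15 per unit, so supply in terms of the buyer price is Qs = -1000 + 12P_b.
Set Qd = Qs: 1025 - 3P_b = -1000 + 12P_b, so 2025 = 15P_b and P_b = 135.
So P_s = 120 and the quantity traded is Q = 1025 - 3(135) = 620.

P_b = 135, P_s = 120, Q = 620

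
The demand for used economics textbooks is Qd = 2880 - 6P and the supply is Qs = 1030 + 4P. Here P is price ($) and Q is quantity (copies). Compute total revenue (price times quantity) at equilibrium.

Total revenue = 327450

Equating demand and supply, 2880 - 6P = 1030 + 4P gives 10P = 1850, so P* = 185.
Then Q* = 2880 - 6(185) = 1770.
Total revenue = P* × Q* = 185 × 1770 = 327450.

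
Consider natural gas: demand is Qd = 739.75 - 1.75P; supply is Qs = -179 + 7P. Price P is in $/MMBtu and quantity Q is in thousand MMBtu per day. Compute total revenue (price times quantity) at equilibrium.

Total revenue = 58380

At equilibrium Qd = Qs, so 739.75 - 1.75P = -179 + 7P; collecting terms, 918.75 = 8.75P and P* = 105.
Then Q* = 739.75 - 1.75(105) = 556.
Total revenue = P* × Q* = 105 × 556 = 58380.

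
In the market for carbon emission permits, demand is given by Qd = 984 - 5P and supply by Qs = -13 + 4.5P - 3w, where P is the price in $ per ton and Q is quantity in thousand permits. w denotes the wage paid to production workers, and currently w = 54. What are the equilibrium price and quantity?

With w = 54, supply is Qs = -175 + 4.5P.
Equating demand and supply, 984 - 5P = -175 + 4.5P gives 9.5P = 1159, so P* = 122.
Substitute back: Q* = 984 - 5(122) = 374.

P* = 122, Q* = 374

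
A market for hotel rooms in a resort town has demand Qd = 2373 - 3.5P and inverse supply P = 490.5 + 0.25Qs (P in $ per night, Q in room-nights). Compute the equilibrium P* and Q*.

P* = 578, Q* = 350

Rewriting in direct form: Qs = -1962 + 4P.
At equilibrium Qd = Qs, so 2373 - 3.5P = -1962 + 4P; collecting terms, 4335 = 7.5P and P* = 578.
Then Q* = 2373 - 3.5(578) = 350.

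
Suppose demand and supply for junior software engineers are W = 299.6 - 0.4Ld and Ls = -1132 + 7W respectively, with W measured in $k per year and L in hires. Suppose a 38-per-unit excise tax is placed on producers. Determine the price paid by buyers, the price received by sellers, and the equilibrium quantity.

Solving each curve for L: Ld = 749 - 2.5W.
Producers keep W_s = W_b - 38 per unit, so supply in terms of the buyer price is Ls = -1398 + 7W_b.
Set Ld = Ls: 749 - 2.5W_b = -1398 + 7W_b, so 2147 = 9.5W_b and W_b = 226.
So W_s = 188 and the quantity traded is L = 749 - 2.5(226) = 184.

W_b = 226, W_s = 188, L = 184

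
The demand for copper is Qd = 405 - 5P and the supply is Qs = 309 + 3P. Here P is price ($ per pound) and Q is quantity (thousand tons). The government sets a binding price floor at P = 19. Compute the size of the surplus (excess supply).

At P = 19: Qd = 310 and Qs = 366.
Surplus = Qs - Qd = 366 - 310 = 56.

Surplus = 56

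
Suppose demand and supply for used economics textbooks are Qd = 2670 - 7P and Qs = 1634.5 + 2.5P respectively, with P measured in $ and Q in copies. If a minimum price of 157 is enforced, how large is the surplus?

With P fixed at 157, quantity demanded is 1571 and quantity supplied is 2027.
Surplus = Qs - Qd = 2027 - 1571 = 456.

Surplus = 456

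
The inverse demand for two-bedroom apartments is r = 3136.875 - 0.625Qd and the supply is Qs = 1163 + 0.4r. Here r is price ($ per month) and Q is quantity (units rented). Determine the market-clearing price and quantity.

Solving each curve for Q: Qd = 5019 - 1.6r.
The market clears where 5019 - 1.6r = 1163 + 0.4r. Rearranging, 2r = 3856, hence r* = 1928.
Then Q* = 5019 - 1.6(1928) = 1934.2.

r* = 1928, Q* = 1934.2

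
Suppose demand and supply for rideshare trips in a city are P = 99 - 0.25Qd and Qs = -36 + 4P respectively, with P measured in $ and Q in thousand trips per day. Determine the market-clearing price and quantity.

P* = 54, Q* = 180

In direct form, Qd = 396 - 4P.
The market clears where 396 - 4P = -36 + 4P. Rearranging, 8P = 432, hence P* = 54.
Substitute back: Q* = 396 - 4(54) = 180.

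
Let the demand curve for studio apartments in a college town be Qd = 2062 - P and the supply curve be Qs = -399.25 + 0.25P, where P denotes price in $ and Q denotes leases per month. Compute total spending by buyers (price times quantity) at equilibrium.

Total spending by buyers = 183117

At equilibrium Qd = Qs, so 2062 - P = -399.25 + 0.25P; collecting terms, 2461.25 = 1.25P and P* = 1969.
From the demand curve, Q* = 2062 - 1969 = 93.
Total spending by buyers = P* × Q* = 1969 × 93 = 183117.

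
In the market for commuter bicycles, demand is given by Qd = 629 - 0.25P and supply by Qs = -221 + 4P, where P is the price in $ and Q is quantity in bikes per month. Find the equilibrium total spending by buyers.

Total spending by buyers = 115800

The market clears where 629 - 0.25P = -221 + 4P. Rearranging, 4.25P = 850, hence P* = 200.
Then Q* = 629 - 0.25(200) = 579.
Total spending by buyers = P* × Q* = 200 × 579 = 115800.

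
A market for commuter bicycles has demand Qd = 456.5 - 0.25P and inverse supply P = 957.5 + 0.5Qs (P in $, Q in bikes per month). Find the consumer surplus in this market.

Rewriting in direct form: Qs = -1915 + 2P.
The market clears where 456.5 - 0.25P = -1915 + 2P. Rearranging, 2.25P = 2371.5, hence P* = 1054.
Substitute back: Q* = 456.5 - 0.25(1054) = 193.
Demand choke price (Qd = 0): P = 456.5/0.25 = 1826. Consumer surplus = ½ × (1826 - 1054) × 193 = 74498.

Consumer surplus = 74498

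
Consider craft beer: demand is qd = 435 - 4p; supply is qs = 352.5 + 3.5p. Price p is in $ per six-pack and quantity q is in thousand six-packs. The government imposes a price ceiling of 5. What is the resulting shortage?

With p fixed at 5, quantity demanded is 415 and quantity supplied is 370.
Shortage = qd - qs = 415 - 370 = 45.

Shortage = 45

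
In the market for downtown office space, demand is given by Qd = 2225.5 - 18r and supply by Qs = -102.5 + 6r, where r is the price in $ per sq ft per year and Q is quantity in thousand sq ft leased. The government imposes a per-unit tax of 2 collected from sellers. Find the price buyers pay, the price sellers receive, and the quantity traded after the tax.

r_b = 97.5, r_s = 95.5, Q = 470.5

Sellers keep r_s = r_b - 2 per unit, so supply in terms of the buyer price is Qs = -114.5 + 6r_b.
Equate demand and the shifted supply: 2225.5 - 18r_b = -114.5 + 6r_b, giving 24r_b = 2340, so r_b = 97.5.
Then r_s = 97.5 - 2 = 95.5 and Q = 2225.5 - 18(97.5) = 470.5.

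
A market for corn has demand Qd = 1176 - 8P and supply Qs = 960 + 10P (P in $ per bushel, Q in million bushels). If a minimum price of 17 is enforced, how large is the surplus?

Evaluating both curves at the floor price 17 gives Qd = 1040, Qs = 1130.
Surplus = Qs - Qd = 1130 - 1040 = 90.

Surplus = 90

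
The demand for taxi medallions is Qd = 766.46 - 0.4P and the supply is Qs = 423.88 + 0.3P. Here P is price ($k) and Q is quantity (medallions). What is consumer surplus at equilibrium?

Equating demand and supply, 766.46 - 0.4P = 423.88 + 0.3P gives 0.7P = 342.58, so P* = 489.4.
From the demand curve, Q* = 766.46 - 0.4(489.4) = 570.7.
Demand choke price (Qd = 0): P = 766.46/0.4 = 1916.15. Consumer surplus = ½ × (1916.15 - 489.4) × 570.7 = 407123.1125.

Consumer surplus = 407123.1125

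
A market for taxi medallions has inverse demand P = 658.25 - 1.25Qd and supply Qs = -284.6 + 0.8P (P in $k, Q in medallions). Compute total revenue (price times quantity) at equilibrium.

Total revenue = 61347

In direct form, Qd = 526.6 - 0.8P.
Equating demand and supply, 526.6 - 0.8P = -284.6 + 0.8P gives 1.6P = 811.2, so P* = 507.
From the demand curve, Q* = 526.6 - 0.8(507) = 121.
Total revenue = P* × Q* = 507 × 121 = 61347.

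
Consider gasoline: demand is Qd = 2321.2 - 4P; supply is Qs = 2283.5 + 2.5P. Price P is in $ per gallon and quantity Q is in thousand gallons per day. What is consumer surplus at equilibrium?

Set Qd = Qs: 2321.2 - 4P = 2283.5 + 2.5P, so 37.7 = 6.5P and P* = 5.8.
Plugging P* into demand: Q* = 2321.2 - 4(5.8) = 2298.
Demand choke price (Qd = 0): P = 2321.2/4 = 580.3. Consumer surplus = ½ × (580.3 - 5.8) × 2298 = 660100.5.

Consumer surplus = 660100.5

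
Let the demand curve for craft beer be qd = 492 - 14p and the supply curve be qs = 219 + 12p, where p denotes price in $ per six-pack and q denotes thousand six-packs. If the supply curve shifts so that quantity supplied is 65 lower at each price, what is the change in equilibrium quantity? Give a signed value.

The market clears where 492 - 14p = 219 + 12p. Rearranging, 26p = 273, hence p* = 10.5.
Then q* = 492 - 14(10.5) = 345.
After the shift, supply is qs = 154 + 12p.
The new intersection has 338 = 26p, i.e. p = 13, q = 310.
Δq = 310 - 345 = -35.

Δq = -35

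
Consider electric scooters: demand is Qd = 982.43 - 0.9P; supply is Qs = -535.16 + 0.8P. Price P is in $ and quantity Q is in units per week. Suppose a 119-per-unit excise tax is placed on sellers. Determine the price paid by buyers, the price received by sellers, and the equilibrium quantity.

P_b = 948.7, P_s = 829.7, Q = 128.6

Sellers keep P_s = P_b - 119 per unit, so supply in terms of the buyer price is Qs = -630.36 + 0.8P_b.
Set Qd = Qs: 982.43 - 0.9P_b = -630.36 + 0.8P_b, so 1612.79 = 1.7P_b and P_b = 948.7.
Then P_s = 948.7 - 119 = 829.7 and Q = 982.43 - 0.9(948.7) = 128.6.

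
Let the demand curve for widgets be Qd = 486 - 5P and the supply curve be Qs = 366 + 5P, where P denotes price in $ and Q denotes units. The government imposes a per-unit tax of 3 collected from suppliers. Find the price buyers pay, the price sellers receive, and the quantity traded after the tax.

P_b = 13.5, P_s = 10.5, Q = 418.5

With a tax of 3 on suppliers, they supply based on the net price P_s = P_b - 3, so Qs = 351 + 5P_b.
Equate demand and the shifted supply: 486 - 5P_b = 351 + 5P_b, giving 10P_b = 135, so P_b = 13.5.
Then P_s = 13.5 - 3 = 10.5 and Q = 486 - 5(13.5) = 418.5.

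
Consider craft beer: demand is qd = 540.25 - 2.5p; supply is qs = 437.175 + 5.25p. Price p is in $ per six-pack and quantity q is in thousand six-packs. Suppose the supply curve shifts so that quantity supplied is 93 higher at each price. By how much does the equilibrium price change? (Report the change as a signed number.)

The market clears where 540.25 - 2.5p = 437.175 + 5.25p. Rearranging, 7.75p = 103.075, hence p* = 13.3.
Substitute back: q* = 540.25 - 2.5(13.3) = 507.
After the shift, supply is qs = 530.175 + 5.25p.
The new intersection has 10.075 = 7.75p, i.e. p = 1.3, q = 537.
Δp = 1.3 - 13.3 = -12.

Δp = -12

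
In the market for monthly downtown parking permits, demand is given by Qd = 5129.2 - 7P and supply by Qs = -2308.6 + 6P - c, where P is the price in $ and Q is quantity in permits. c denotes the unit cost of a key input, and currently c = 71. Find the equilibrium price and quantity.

P* = 577.6, Q* = 1086

With c = 71, supply is Qs = -2379.6 + 6P.
Set Qd = Qs: 5129.2 - 7P = -2379.6 + 6P, so 7508.8 = 13P and P* = 577.6.
Substitute back: Q* = 5129.2 - 7(577.6) = 1086.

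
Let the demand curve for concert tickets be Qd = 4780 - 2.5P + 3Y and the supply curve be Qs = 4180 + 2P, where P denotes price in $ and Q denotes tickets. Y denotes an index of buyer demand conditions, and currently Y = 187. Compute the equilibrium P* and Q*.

P* = 258, Q* = 4696

With Y = 187, demand is Qd = 5341 - 2.5P.
The market clears where 5341 - 2.5P = 4180 + 2P. Rearranging, 4.5P = 1161, hence P* = 258.
Then Q* = 5341 - 2.5(258) = 4696.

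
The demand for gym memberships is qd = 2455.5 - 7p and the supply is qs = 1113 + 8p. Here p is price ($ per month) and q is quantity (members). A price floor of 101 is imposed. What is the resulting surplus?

Surplus = 172.5

Evaluating both curves at the floor price 101 gives qd = 1748.5, qs = 1921.
Surplus = qs - qd = 1921 - 1748.5 = 172.5.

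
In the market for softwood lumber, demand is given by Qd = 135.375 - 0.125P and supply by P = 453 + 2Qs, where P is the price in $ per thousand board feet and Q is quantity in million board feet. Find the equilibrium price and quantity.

P* = 579, Q* = 63

Inverting to quantity form: Qs = -226.5 + 0.5P.
Equating demand and supply, 135.375 - 0.125P = -226.5 + 0.5P gives 0.625P = 361.875, so P* = 579.
Plugging P* into demand: Q* = 135.375 - 0.125(579) = 63.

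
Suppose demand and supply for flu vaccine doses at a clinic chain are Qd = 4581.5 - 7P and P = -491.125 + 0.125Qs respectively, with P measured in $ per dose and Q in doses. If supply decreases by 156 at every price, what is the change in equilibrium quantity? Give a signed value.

In direct form, Qs = 3929 + 8P.
The market clears where 4581.5 - 7P = 3929 + 8P. Rearranging, 15P = 652.5, hence P* = 43.5.
Plugging P* into demand: Q* = 4581.5 - 7(43.5) = 4277.
After the shift, supply is Qs = 3773 + 8P.
New equilibrium: 808.5 = 15P, so P = 53.9 and Q = 4204.2.
ΔQ = 4204.2 - 4277 = -72.8.

ΔQ = -72.8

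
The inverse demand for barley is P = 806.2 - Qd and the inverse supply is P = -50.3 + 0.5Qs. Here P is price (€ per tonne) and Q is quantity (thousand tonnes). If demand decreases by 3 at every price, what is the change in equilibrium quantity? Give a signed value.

ΔQ = -2

Solving each curve for Q: Qd = 806.2 - P and Qs = 100.6 + 2P.
Equating demand and supply, 806.2 - P = 100.6 + 2P gives 3P = 705.6, so P* = 235.2.
Substitute back: Q* = 806.2 - 235.2 = 571.
After the shift, demand is Qd = 803.2 - P.
The new intersection has 702.6 = 3P, i.e. P = 234.2, Q = 569.
ΔQ = 569 - 571 = -2.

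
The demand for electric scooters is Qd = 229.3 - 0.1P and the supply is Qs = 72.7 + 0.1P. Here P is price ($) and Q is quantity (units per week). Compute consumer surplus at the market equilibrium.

Equating demand and supply, 229.3 - 0.1P = 72.7 + 0.1P gives 0.2P = 156.6, so P* = 783.
Then Q* = 229.3 - 0.1(783) = 151.
Demand choke price (Qd = 0): P = 229.3/0.1 = 2293. Consumer surplus = ½ × (2293 - 783) × 151 = 114005.

Consumer surplus = 114005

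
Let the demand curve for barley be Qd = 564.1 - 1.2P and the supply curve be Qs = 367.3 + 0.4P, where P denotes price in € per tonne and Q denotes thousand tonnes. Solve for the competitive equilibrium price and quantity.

At equilibrium Qd = Qs, so 564.1 - 1.2P = 367.3 + 0.4P; collecting terms, 196.8 = 1.6P and P* = 123.
Substitute back: Q* = 564.1 - 1.2(123) = 416.5.

P* = 123, Q* = 416.5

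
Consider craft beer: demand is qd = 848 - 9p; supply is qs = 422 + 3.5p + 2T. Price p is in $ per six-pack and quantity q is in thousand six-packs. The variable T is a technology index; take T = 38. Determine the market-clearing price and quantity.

p* = 28, q* = 596

With T = 38, supply is qs = 498 + 3.5p.
Equating demand and supply, 848 - 9p = 498 + 3.5p gives 12.5p = 350, so p* = 28.
Then q* = 848 - 9(28) = 596.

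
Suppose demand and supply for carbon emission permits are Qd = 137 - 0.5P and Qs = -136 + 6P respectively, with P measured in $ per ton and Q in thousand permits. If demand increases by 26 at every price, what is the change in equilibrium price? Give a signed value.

ΔP = 4

Equating demand and supply, 137 - 0.5P = -136 + 6P gives 6.5P = 273, so P* = 42.
Then Q* = 137 - 0.5(42) = 116.
After the shift, demand is Qd = 163 - 0.5P.
Re-solving, 6.5P = 299 gives P = 46 and Q = 140.
ΔP = 46 - 42 = 4.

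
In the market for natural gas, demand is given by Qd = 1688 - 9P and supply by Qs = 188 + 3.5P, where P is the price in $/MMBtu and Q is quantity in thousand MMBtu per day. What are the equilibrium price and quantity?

The market clears where 1688 - 9P = 188 + 3.5P. Rearranging, 12.5P = 1500, hence P* = 120.
Then Q* = 1688 - 9(120) = 608.

P* = 120, Q* = 608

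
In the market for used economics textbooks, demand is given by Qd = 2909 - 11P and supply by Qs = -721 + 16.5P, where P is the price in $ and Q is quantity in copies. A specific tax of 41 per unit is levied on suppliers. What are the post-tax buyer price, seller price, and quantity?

P_b = 156.6, P_s = 115.6, Q = 1186.4

Suppliers keep P_s = P_b - 41 per unit, so supply in terms of the buyer price is Qs = -1397.5 + 16.5P_b.
Market clearing requires 2909 - 11P_b = -1397.5 + 16.5P_b; hence 4306.5 = 27.5P_b and P_b = 156.6.
So P_s = 115.6 and the quantity traded is Q = 2909 - 11(156.6) = 1186.4.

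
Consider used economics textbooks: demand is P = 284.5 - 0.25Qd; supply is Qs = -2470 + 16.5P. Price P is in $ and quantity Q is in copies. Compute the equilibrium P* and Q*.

In direct form, Qd = 1138 - 4P.
Equating demand and supply, 1138 - 4P = -2470 + 16.5P gives 20.5P = 3608, so P* = 176.
Substitute back: Q* = 1138 - 4(176) = 434.

P* = 176, Q* = 434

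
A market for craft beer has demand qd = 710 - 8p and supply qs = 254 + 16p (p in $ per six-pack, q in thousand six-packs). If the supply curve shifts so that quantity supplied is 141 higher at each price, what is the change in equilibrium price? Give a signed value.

The market clears where 710 - 8p = 254 + 16p. Rearranging, 24p = 456, hence p* = 19.
Plugging p* into demand: q* = 710 - 8(19) = 558.
After the shift, supply is qs = 395 + 16p.
The new intersection has 315 = 24p, i.e. p = 13.125, q = 605.
Δp = 13.125 - 19 = -5.875.

Δp = -5.875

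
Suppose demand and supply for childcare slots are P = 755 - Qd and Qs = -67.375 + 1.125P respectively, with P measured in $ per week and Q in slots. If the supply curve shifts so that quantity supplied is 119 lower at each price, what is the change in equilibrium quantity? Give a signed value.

ΔQ = -56

Rewriting in direct form: Qd = 755 - P.
At equilibrium Qd = Qs, so 755 - P = -67.375 + 1.125P; collecting terms, 822.375 = 2.125P and P* = 387.
Substitute back: Q* = 755 - 387 = 368.
After the shift, supply is Qs = -186.375 + 1.125P.
The new intersection has 941.375 = 2.125P, i.e. P = 443, Q = 312.
ΔQ = 312 - 368 = -56.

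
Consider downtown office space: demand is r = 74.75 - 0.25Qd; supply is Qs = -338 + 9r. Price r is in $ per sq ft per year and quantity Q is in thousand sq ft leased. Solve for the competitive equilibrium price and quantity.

r* = 49, Q* = 103

Rewriting in direct form: Qd = 299 - 4r.
Equating demand and supply, 299 - 4r = -338 + 9r gives 13r = 637, so r* = 49.
Substitute back: Q* = 299 - 4(49) = 103.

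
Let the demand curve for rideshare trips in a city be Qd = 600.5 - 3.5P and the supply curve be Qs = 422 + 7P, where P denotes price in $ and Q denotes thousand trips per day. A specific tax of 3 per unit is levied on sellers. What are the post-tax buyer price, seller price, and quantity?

The tax drives a wedge P_b - P_s = 3. Substituting P_s = P_b - 3 into supply: Qs = 401 + 7P_b.
Set Qd = Qs: 600.5 - 3.5P_b = 401 + 7P_b, so 199.5 = 10.5P_b and P_b = 19.
Then P_s = 19 - 3 = 16 and Q = 600.5 - 3.5(19) = 534.

P_b = 19, P_s = 16, Q = 534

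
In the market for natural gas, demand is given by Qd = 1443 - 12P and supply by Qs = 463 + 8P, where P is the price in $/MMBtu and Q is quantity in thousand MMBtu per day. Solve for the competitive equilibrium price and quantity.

At equilibrium Qd = Qs, so 1443 - 12P = 463 + 8P; collecting terms, 980 = 20P and P* = 49.
Plugging P* into demand: Q* = 1443 - 12(49) = 855.

P* = 49, Q* = 855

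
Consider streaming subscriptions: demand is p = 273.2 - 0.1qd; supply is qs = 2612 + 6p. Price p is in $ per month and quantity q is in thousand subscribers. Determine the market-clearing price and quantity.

p* = 7.5, q* = 2657

Solving each curve for q: qd = 2732 - 10p.
Equating demand and supply, 2732 - 10p = 2612 + 6p gives 16p = 120, so p* = 7.5.
From the demand curve, q* = 2732 - 10(7.5) = 2657.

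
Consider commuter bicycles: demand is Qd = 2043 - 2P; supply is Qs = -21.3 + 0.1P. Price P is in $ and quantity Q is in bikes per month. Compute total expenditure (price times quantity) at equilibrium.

At equilibrium Qd = Qs, so 2043 - 2P = -21.3 + 0.1P; collecting terms, 2064.3 = 2.1P and P* = 983.
Then Q* = 2043 - 2(983) = 77.
Total expenditure = P* × Q* = 983 × 77 = 75691.

Total expenditure = 75691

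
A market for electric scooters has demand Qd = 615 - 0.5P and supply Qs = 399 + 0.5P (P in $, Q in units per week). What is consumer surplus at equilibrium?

At equilibrium Qd = Qs, so 615 - 0.5P = 399 + 0.5P; collecting terms, 216 = P and P* = 216.
Plugging P* into demand: Q* = 615 - 0.5(216) = 507.
Demand choke price (Qd = 0): P = 615/0.5 = 1230. Consumer surplus = ½ × (1230 - 216) × 507 = 257049.

Consumer surplus = 257049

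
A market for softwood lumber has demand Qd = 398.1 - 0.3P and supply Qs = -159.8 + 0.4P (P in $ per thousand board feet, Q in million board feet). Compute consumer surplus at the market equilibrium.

Consumer surplus = 42135

The market clears where 398.1 - 0.3P = -159.8 + 0.4P. Rearranging, 0.7P = 557.9, hence P* = 797.
From the demand curve, Q* = 398.1 - 0.3(797) = 159.
Demand choke price (Qd = 0): P = 398.1/0.3 = 1327. Consumer surplus = ½ × (1327 - 797) × 159 = 42135.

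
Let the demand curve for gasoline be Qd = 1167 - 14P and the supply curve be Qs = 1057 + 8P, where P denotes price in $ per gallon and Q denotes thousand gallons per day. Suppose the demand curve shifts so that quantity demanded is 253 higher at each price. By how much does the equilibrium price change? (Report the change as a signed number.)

At equilibrium Qd = Qs, so 1167 - 14P = 1057 + 8P; collecting terms, 110 = 22P and P* = 5.
Substitute back: Q* = 1167 - 14(5) = 1097.
After the shift, demand is Qd = 1420 - 14P.
The new intersection has 363 = 22P, i.e. P = 16.5, Q = 1189.
ΔP = 16.5 - 5 = 11.5.

ΔP = 11.5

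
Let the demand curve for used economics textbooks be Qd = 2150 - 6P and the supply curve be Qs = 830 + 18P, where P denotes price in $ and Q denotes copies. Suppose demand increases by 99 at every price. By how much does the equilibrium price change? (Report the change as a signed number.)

ΔP = 4.125

Equating demand and supply, 2150 - 6P = 830 + 18P gives 24P = 1320, so P* = 55.
From the demand curve, Q* = 2150 - 6(55) = 1820.
After the shift, demand is Qd = 2249 - 6P.
Re-solving, 24P = 1419 gives P = 59.125 and Q = 1894.25.
ΔP = 59.125 - 55 = 4.125.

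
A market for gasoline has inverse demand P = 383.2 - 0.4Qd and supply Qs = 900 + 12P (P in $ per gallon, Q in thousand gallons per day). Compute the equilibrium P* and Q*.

In direct form, Qd = 958 - 2.5P.
Equating demand and supply, 958 - 2.5P = 900 + 12P gives 14.5P = 58, so P* = 4.
From the demand curve, Q* = 958 - 2.5(4) = 948.

P* = 4, Q* = 948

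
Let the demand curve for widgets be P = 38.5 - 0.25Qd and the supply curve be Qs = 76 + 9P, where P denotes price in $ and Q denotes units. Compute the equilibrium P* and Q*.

Inverting to quantity form: Qd = 154 - 4P.
The market clears where 154 - 4P = 76 + 9P. Rearranging, 13P = 78, hence P* = 6.
Substitute back: Q* = 154 - 4(6) = 130.

P* = 6, Q* = 130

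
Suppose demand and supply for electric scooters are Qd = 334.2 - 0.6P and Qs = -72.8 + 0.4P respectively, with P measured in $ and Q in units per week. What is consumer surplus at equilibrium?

At equilibrium Qd = Qs, so 334.2 - 0.6P = -72.8 + 0.4P; collecting terms, 407 = P and P* = 407.
Then Q* = 334.2 - 0.6(407) = 90.
Demand choke price (Qd = 0): P = 334.2/0.6 = 557. Consumer surplus = ½ × (557 - 407) × 90 = 6750.

Consumer surplus = 6750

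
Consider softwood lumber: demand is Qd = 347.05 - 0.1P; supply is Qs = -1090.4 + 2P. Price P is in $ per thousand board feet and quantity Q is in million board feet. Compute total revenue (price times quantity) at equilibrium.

Total revenue = 190701.7

At equilibrium Qd = Qs, so 347.05 - 0.1P = -1090.4 + 2P; collecting terms, 1437.45 = 2.1P and P* = 684.5.
From the demand curve, Q* = 347.05 - 0.1(684.5) = 278.6.
Total revenue = P* × Q* = 684.5 × 278.6 = 190701.7.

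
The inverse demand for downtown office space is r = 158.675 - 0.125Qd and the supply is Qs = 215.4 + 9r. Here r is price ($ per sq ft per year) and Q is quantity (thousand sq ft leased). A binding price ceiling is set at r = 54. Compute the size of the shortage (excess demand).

Shortage = 136

Solving each curve for Q: Qd = 1269.4 - 8r.
At r = 54: Qd = 837.4 and Qs = 701.4.
Shortage = Qd - Qs = 837.4 - 701.4 = 136.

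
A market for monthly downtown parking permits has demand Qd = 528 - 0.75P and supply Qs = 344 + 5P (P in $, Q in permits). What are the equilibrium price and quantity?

P* = 32, Q* = 504

The market clears where 528 - 0.75P = 344 + 5P. Rearranging, 5.75P = 184, hence P* = 32.
From the demand curve, Q* = 528 - 0.75(32) = 504.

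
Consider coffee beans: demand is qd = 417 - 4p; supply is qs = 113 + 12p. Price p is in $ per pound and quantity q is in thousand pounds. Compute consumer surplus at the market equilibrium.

Set qd = qs: 417 - 4p = 113 + 12p, so 304 = 16p and p* = 19.
Substitute back: q* = 417 - 4(19) = 341.
Demand choke price (qd = 0): p = 417/4 = 104.25. Consumer surplus = ½ × (104.25 - 19) × 341 = 14535.125.

Consumer surplus = 14535.125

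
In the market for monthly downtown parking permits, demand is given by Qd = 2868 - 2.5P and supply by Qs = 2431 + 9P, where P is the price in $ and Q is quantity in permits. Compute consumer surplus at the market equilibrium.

Consumer surplus = 1537905.8

Equating demand and supply, 2868 - 2.5P = 2431 + 9P gives 11.5P = 437, so P* = 38.
Substitute back: Q* = 2868 - 2.5(38) = 2773.
Demand choke price (Qd = 0): P = 2868/2.5 = 1147.2. Consumer surplus = ½ × (1147.2 - 38) × 2773 = 1537905.8.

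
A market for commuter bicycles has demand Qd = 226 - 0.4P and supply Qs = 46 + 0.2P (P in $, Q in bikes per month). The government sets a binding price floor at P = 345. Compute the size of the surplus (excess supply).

With P fixed at 345, quantity demanded is 88 and quantity supplied is 115.
Surplus = Qs - Qd = 115 - 88 = 27.

Surplus = 27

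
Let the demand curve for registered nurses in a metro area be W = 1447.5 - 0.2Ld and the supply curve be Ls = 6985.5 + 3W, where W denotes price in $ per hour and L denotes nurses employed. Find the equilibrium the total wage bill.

Inverting to quantity form: Ld = 7237.5 - 5W.
The market clears where 7237.5 - 5W = 6985.5 + 3W. Rearranging, 8W = 252, hence W* = 31.5.
Then L* = 7237.5 - 5(31.5) = 7080.
The total wage bill = W* × L* = 31.5 × 7080 = 223020.

The total wage bill = 223020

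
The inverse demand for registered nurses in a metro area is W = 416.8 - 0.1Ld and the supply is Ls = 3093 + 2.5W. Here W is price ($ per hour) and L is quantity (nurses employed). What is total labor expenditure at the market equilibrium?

Total labor expenditure = 284488

Inverting to quantity form: Ld = 4168 - 10W.
Equating demand and supply, 4168 - 10W = 3093 + 2.5W gives 12.5W = 1075, so W* = 86.
From the demand curve, L* = 4168 - 10(86) = 3308.
Total labor expenditure = W* × L* = 86 × 3308 = 284488.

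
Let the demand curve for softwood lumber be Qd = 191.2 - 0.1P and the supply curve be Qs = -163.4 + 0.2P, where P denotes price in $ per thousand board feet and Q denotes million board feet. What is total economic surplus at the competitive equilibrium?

Total surplus = 39967.5

Equating demand and supply, 191.2 - 0.1P = -163.4 + 0.2P gives 0.3P = 354.6, so P* = 1182.
Then Q* = 191.2 - 0.1(1182) = 73.
Demand choke price = 1912; supply choke price = 817. CS = ½(1912 - 1182)(73) = 26645; PS = ½(1182 - 817)(73) = 13322.5. Total surplus = 39967.5.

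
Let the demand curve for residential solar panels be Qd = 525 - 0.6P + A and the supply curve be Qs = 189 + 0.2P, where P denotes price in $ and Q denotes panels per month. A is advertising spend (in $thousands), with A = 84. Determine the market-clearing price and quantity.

P* = 525, Q* = 294

With A = 84, demand is Qd = 609 - 0.6P.
Set Qd = Qs: 609 - 0.6P = 189 + 0.2P, so 420 = 0.8P and P* = 525.
Substitute back: Q* = 609 - 0.6(525) = 294.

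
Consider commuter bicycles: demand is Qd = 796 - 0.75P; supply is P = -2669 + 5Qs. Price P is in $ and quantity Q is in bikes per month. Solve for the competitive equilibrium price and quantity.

P* = 276, Q* = 589

In direct form, Qs = 533.8 + 0.2P.
At equilibrium Qd = Qs, so 796 - 0.75P = 533.8 + 0.2P; collecting terms, 262.2 = 0.95P and P* = 276.
From the demand curve, Q* = 796 - 0.75(276) = 589.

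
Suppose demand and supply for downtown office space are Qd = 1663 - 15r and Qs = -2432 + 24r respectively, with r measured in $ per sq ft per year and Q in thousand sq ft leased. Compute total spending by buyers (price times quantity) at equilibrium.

Total spending by buyers = 9240

The market clears where 1663 - 15r = -2432 + 24r. Rearranging, 39r = 4095, hence r* = 105.
From the demand curve, Q* = 1663 - 15(105) = 88.
Total spending by buyers = r* × Q* = 105 × 88 = 9240.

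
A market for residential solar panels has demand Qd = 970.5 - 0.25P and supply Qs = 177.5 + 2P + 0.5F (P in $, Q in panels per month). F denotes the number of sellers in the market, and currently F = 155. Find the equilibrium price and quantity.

With F = 155, supply is Qs = 255 + 2P.
The market clears where 970.5 - 0.25P = 255 + 2P. Rearranging, 2.25P = 715.5, hence P* = 318.
Plugging P* into demand: Q* = 970.5 - 0.25(318) = 891.

P* = 318, Q* = 891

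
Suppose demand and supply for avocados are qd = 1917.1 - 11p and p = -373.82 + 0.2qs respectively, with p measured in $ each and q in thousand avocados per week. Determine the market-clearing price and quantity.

Inverting to quantity form: qs = 1869.1 + 5p.
Set qd = qs: 1917.1 - 11p = 1869.1 + 5p, so 48 = 16p and p* = 3.
Then q* = 1917.1 - 11(3) = 1884.1.

p* = 3, q* = 1884.1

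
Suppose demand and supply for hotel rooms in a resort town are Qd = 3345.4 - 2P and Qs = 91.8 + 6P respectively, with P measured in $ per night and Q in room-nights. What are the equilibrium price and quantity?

Equating demand and supply, 3345.4 - 2P = 91.8 + 6P gives 8P = 3253.6, so P* = 406.7.
Substitute back: Q* = 3345.4 - 2(406.7) = 2532.

P* = 406.7, Q* = 2532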